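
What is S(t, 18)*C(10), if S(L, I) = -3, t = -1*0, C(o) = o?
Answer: -30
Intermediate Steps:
t = 0
S(t, 18)*C(10) = -3*10 = -30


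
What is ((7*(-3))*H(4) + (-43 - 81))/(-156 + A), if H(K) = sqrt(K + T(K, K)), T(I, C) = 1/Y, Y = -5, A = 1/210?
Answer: 26040/32759 + 882*sqrt(95)/32759 ≈ 1.0573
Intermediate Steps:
A = 1/210 ≈ 0.0047619
T(I, C) = -1/5 (T(I, C) = 1/(-5) = -1/5)
H(K) = sqrt(-1/5 + K) (H(K) = sqrt(K - 1/5) = sqrt(-1/5 + K))
((7*(-3))*H(4) + (-43 - 81))/(-156 + A) = ((7*(-3))*(sqrt(-5 + 25*4)/5) + (-43 - 81))/(-156 + 1/210) = (-21*sqrt(-5 + 100)/5 - 124)/(-32759/210) = (-21*sqrt(95)/5 - 124)*(-210/32759) = (-124 - 21*sqrt(95)/5)*(-210/32759) = 26040/32759 + 882*sqrt(95)/32759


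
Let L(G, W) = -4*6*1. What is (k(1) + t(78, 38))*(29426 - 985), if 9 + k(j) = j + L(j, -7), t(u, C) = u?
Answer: 1308286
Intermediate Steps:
L(G, W) = -24 (L(G, W) = -24*1 = -24)
k(j) = -33 + j (k(j) = -9 + (j - 24) = -9 + (-24 + j) = -33 + j)
(k(1) + t(78, 38))*(29426 - 985) = ((-33 + 1) + 78)*(29426 - 985) = (-32 + 78)*28441 = 46*28441 = 1308286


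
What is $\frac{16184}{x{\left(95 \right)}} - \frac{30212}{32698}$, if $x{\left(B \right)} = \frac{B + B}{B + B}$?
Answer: $\frac{264577110}{16349} \approx 16183.0$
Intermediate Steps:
$x{\left(B \right)} = 1$ ($x{\left(B \right)} = \frac{2 B}{2 B} = 2 B \frac{1}{2 B} = 1$)
$\frac{16184}{x{\left(95 \right)}} - \frac{30212}{32698} = \frac{16184}{1} - \frac{30212}{32698} = 16184 \cdot 1 - \frac{15106}{16349} = 16184 - \frac{15106}{16349} = \frac{264577110}{16349}$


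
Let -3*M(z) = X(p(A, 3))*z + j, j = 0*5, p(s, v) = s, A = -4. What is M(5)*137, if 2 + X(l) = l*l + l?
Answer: -6850/3 ≈ -2283.3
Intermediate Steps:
X(l) = -2 + l + l² (X(l) = -2 + (l*l + l) = -2 + (l² + l) = -2 + (l + l²) = -2 + l + l²)
j = 0
M(z) = -10*z/3 (M(z) = -((-2 - 4 + (-4)²)*z + 0)/3 = -((-2 - 4 + 16)*z + 0)/3 = -(10*z + 0)/3 = -10*z/3)
M(5)*137 = -10/3*5*137 = -50/3*137 = -6850/3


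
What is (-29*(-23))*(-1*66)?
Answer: -44022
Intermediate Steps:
(-29*(-23))*(-1*66) = 667*(-66) = -44022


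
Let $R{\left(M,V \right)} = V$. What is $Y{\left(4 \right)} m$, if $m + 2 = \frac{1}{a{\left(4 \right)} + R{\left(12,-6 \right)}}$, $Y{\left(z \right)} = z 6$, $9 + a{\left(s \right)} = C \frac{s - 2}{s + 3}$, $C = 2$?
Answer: $- \frac{5016}{101} \approx -49.663$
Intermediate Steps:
$a{\left(s \right)} = -9 + \frac{2 \left(-2 + s\right)}{3 + s}$ ($a{\left(s \right)} = -9 + 2 \frac{s - 2}{s + 3} = -9 + 2 \frac{-2 + s}{3 + s} = -9 + \frac{2 \left(-2 + s\right)}{3 + s}$)
$Y{\left(z \right)} = 6 z$
$m = - \frac{209}{101}$ ($m = -2 + \frac{1}{\frac{-31 - 28}{3 + 4} - 6} = -2 + \frac{1}{\frac{-31 - 28}{7} - 6} = -2 + \frac{1}{\frac{1}{7} \left(-59\right) - 6} = -2 + \frac{1}{- \frac{59}{7} - 6} = -2 + \frac{1}{- \frac{101}{7}} = -2 - \frac{7}{101} = - \frac{209}{101} \approx -2.0693$)
$Y{\left(4 \right)} m = 6 \cdot 4 \left(- \frac{209}{101}\right) = 24 \left(- \frac{209}{101}\right) = - \frac{5016}{101}$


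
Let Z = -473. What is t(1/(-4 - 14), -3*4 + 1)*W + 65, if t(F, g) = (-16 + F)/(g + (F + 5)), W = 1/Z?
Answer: 3350916/51557 ≈ 64.994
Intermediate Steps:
W = -1/473 (W = 1/(-473) = -1/473 ≈ -0.0021142)
t(F, g) = (-16 + F)/(5 + F + g) (t(F, g) = (-16 + F)/(g + (5 + F)) = (-16 + F)/(5 + F + g))
t(1/(-4 - 14), -3*4 + 1)*W + 65 = ((-16 + 1/(-4 - 14))/(5 + 1/(-4 - 14) + (-3*4 + 1)))*(-1/473) + 65 = ((-16 + 1/(-18))/(5 + 1/(-18) + (-12 + 1)))*(-1/473) + 65 = ((-16 - 1/18)/(5 - 1/18 - 11))*(-1/473) + 65 = (-289/18/(-109/18))*(-1/473) + 65 = -18/109*(-289/18)*(-1/473) + 65 = (289/109)*(-1/473) + 65 = -289/51557 + 65 = 3350916/51557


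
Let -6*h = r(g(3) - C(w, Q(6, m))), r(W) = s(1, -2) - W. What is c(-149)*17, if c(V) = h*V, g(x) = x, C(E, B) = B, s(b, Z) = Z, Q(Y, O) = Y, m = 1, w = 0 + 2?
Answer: 2533/6 ≈ 422.17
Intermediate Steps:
w = 2
r(W) = -2 - W
h = -⅙ (h = -(-2 - (3 - 1*6))/6 = -(-2 - (3 - 6))/6 = -(-2 - 1*(-3))/6 = -(-2 + 3)/6 = -⅙*1 = -⅙ ≈ -0.16667)
c(V) = -V/6
c(-149)*17 = -⅙*(-149)*17 = (149/6)*17 = 2533/6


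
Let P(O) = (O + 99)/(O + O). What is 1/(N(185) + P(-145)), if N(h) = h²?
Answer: 145/4962648 ≈ 2.9218e-5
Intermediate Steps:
P(O) = (99 + O)/(2*O) (P(O) = (99 + O)/((2*O)) = (99 + O)*(1/(2*O)) = (99 + O)/(2*O))
1/(N(185) + P(-145)) = 1/(185² + (½)*(99 - 145)/(-145)) = 1/(34225 + (½)*(-1/145)*(-46)) = 1/(34225 + 23/145) = 1/(4962648/145) = 145/4962648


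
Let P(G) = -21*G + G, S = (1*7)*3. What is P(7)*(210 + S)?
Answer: -32340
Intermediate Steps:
S = 21 (S = 7*3 = 21)
P(G) = -20*G
P(7)*(210 + S) = (-20*7)*(210 + 21) = -140*231 = -32340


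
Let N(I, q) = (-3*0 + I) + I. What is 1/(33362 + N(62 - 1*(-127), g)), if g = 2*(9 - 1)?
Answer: 1/33740 ≈ 2.9638e-5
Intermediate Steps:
g = 16 (g = 2*8 = 16)
N(I, q) = 2*I (N(I, q) = (0 + I) + I = I + I = 2*I)
1/(33362 + N(62 - 1*(-127), g)) = 1/(33362 + 2*(62 - 1*(-127))) = 1/(33362 + 2*(62 + 127)) = 1/(33362 + 2*189) = 1/(33362 + 378) = 1/33740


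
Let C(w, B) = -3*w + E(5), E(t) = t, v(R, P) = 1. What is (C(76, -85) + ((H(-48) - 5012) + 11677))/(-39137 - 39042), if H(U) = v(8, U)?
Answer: -6443/78179 ≈ -0.082413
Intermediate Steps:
H(U) = 1
C(w, B) = 5 - 3*w (C(w, B) = -3*w + 5 = 5 - 3*w)
(C(76, -85) + ((H(-48) - 5012) + 11677))/(-39137 - 39042) = ((5 - 3*76) + ((1 - 5012) + 11677))/(-39137 - 39042) = ((5 - 228) + (-5011 + 11677))/(-78179) = (-223 + 6666)*(-1/78179) = 6443*(-1/78179) = -6443/78179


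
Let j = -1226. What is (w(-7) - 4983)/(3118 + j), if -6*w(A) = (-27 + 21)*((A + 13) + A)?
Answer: -1246/473 ≈ -2.6343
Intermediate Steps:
w(A) = 13 + 2*A (w(A) = -(-27 + 21)*((A + 13) + A)/6 = -(-1)*((13 + A) + A) = -(-1)*(13 + 2*A) = -(-78 - 12*A)/6 = 13 + 2*A)
(w(-7) - 4983)/(3118 + j) = ((13 + 2*(-7)) - 4983)/(3118 - 1226) = ((13 - 14) - 4983)/1892 = (-1 - 4983)*(1/1892) = -4984*1/1892 = -1246/473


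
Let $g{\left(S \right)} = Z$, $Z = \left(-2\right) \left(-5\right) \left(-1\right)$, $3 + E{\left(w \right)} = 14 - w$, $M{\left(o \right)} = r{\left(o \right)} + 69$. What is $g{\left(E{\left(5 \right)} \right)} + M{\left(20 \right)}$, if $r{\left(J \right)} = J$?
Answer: $79$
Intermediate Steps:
$M{\left(o \right)} = 69 + o$ ($M{\left(o \right)} = o + 69 = 69 + o$)
$E{\left(w \right)} = 11 - w$ ($E{\left(w \right)} = -3 - \left(-14 + w\right) = 11 - w$)
$Z = -10$ ($Z = 10 \left(-1\right) = -10$)
$g{\left(S \right)} = -10$
$g{\left(E{\left(5 \right)} \right)} + M{\left(20 \right)} = -10 + \left(69 + 20\right) = -10 + 89 = 79$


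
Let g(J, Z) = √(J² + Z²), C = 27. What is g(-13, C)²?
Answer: 898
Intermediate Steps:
g(-13, C)² = (√((-13)² + 27²))² = (√(169 + 729))² = (√898)² = 898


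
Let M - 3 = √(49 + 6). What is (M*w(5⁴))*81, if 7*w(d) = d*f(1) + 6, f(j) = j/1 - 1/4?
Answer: 461457/28 + 153819*√55/28 ≈ 57222.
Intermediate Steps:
f(j) = -¼ + j (f(j) = j*1 - 1*¼ = j - ¼ = -¼ + j)
M = 3 + √55 (M = 3 + √(49 + 6) = 3 + √55 ≈ 10.416)
w(d) = 6/7 + 3*d/28 (w(d) = (d*(-¼ + 1) + 6)/7 = (d*(¾) + 6)/7 = (3*d/4 + 6)/7 = (6 + 3*d/4)/7 = 6/7 + 3*d/28)
(M*w(5⁴))*81 = ((3 + √55)*(6/7 + (3/28)*5⁴))*81 = ((3 + √55)*(6/7 + (3/28)*625))*81 = ((3 + √55)*(6/7 + 1875/28))*81 = ((3 + √55)*(1899/28))*81 = (5697/28 + 1899*√55/28)*81 = 461457/28 + 153819*√55/28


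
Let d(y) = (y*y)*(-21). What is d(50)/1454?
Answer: -26250/727 ≈ -36.107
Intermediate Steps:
d(y) = -21*y² (d(y) = y²*(-21) = -21*y²)
d(50)/1454 = -21*50²/1454 = -21*2500*(1/1454) = -52500*1/1454 = -26250/727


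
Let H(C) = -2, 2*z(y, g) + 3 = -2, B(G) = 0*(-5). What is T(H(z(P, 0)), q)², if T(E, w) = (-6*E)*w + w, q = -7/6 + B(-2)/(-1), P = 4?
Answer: 8281/36 ≈ 230.03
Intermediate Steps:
B(G) = 0
z(y, g) = -5/2 (z(y, g) = -3/2 + (½)*(-2) = -3/2 - 1 = -5/2)
q = -7/6 (q = -7/6 + 0/(-1) = -7*⅙ + 0*(-1) = -7/6 + 0 = -7/6 ≈ -1.1667)
T(E, w) = w - 6*E*w (T(E, w) = -6*E*w + w = w - 6*E*w)
T(H(z(P, 0)), q)² = (-7*(1 - 6*(-2))/6)² = (-7*(1 + 12)/6)² = (-7/6*13)² = (-91/6)² = 8281/36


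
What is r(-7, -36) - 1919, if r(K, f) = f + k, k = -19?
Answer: -1974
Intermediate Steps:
r(K, f) = -19 + f (r(K, f) = f - 19 = -19 + f)
r(-7, -36) - 1919 = (-19 - 36) - 1919 = -55 - 1919 = -1974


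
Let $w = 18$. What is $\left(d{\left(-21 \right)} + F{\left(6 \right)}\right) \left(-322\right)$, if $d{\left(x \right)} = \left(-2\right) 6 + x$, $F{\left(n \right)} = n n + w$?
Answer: $-6762$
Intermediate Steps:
$F{\left(n \right)} = 18 + n^{2}$ ($F{\left(n \right)} = n n + 18 = n^{2} + 18 = 18 + n^{2}$)
$d{\left(x \right)} = -12 + x$
$\left(d{\left(-21 \right)} + F{\left(6 \right)}\right) \left(-322\right) = \left(\left(-12 - 21\right) + \left(18 + 6^{2}\right)\right) \left(-322\right) = \left(-33 + \left(18 + 36\right)\right) \left(-322\right) = \left(-33 + 54\right) \left(-322\right) = 21 \left(-322\right) = -6762$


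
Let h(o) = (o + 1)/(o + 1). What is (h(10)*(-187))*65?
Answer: -12155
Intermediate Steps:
h(o) = 1 (h(o) = (1 + o)/(1 + o) = 1)
(h(10)*(-187))*65 = (1*(-187))*65 = -187*65 = -12155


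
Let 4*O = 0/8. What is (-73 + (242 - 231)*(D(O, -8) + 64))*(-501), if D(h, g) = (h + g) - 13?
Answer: -200400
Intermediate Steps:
O = 0 (O = (0/8)/4 = (0*(⅛))/4 = (¼)*0 = 0)
D(h, g) = -13 + g + h (D(h, g) = (g + h) - 13 = -13 + g + h)
(-73 + (242 - 231)*(D(O, -8) + 64))*(-501) = (-73 + (242 - 231)*((-13 - 8 + 0) + 64))*(-501) = (-73 + 11*(-21 + 64))*(-501) = (-73 + 11*43)*(-501) = (-73 + 473)*(-501) = 400*(-501) = -200400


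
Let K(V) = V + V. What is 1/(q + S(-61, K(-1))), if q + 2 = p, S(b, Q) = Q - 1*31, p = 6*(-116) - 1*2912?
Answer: -1/3643 ≈ -0.00027450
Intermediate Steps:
K(V) = 2*V
p = -3608 (p = -696 - 2912 = -3608)
S(b, Q) = -31 + Q (S(b, Q) = Q - 31 = -31 + Q)
q = -3610 (q = -2 - 3608 = -3610)
1/(q + S(-61, K(-1))) = 1/(-3610 + (-31 + 2*(-1))) = 1/(-3610 + (-31 - 2)) = 1/(-3610 - 33) = 1/(-3643) = -1/3643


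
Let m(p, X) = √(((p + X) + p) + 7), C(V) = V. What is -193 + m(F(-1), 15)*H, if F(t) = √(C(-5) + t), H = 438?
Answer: -193 + 438*√(22 + 2*I*√6) ≈ 1873.9 + 227.35*I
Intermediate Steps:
F(t) = √(-5 + t)
m(p, X) = √(7 + X + 2*p) (m(p, X) = √(((X + p) + p) + 7) = √((X + 2*p) + 7) = √(7 + X + 2*p))
-193 + m(F(-1), 15)*H = -193 + √(7 + 15 + 2*√(-5 - 1))*438 = -193 + √(7 + 15 + 2*√(-6))*438 = -193 + √(7 + 15 + 2*(I*√6))*438 = -193 + √(7 + 15 + 2*I*√6)*438 = -193 + √(22 + 2*I*√6)*438 = -193 + 438*√(22 + 2*I*√6)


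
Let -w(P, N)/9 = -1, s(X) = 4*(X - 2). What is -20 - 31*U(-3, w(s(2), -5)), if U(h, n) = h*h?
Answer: -299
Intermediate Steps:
s(X) = -8 + 4*X (s(X) = 4*(-2 + X) = -8 + 4*X)
w(P, N) = 9 (w(P, N) = -9*(-1) = 9)
U(h, n) = h²
-20 - 31*U(-3, w(s(2), -5)) = -20 - 31*(-3)² = -20 - 31*9 = -20 - 279 = -299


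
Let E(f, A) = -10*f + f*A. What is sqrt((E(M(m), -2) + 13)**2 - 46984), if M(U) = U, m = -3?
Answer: I*sqrt(44583) ≈ 211.15*I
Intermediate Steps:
E(f, A) = -10*f + A*f
sqrt((E(M(m), -2) + 13)**2 - 46984) = sqrt((-3*(-10 - 2) + 13)**2 - 46984) = sqrt((-3*(-12) + 13)**2 - 46984) = sqrt((36 + 13)**2 - 46984) = sqrt(49**2 - 46984) = sqrt(2401 - 46984) = sqrt(-44583) = I*sqrt(44583)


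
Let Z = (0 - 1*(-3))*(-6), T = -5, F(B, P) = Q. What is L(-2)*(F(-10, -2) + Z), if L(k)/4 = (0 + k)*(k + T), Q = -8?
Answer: -1456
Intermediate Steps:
F(B, P) = -8
Z = -18 (Z = (0 + 3)*(-6) = 3*(-6) = -18)
L(k) = 4*k*(-5 + k) (L(k) = 4*((0 + k)*(k - 5)) = 4*(k*(-5 + k)) = 4*k*(-5 + k))
L(-2)*(F(-10, -2) + Z) = (4*(-2)*(-5 - 2))*(-8 - 18) = (4*(-2)*(-7))*(-26) = 56*(-26) = -1456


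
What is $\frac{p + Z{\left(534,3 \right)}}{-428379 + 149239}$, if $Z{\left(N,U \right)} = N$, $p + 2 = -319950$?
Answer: $\frac{159709}{139570} \approx 1.1443$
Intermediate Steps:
$p = -319952$ ($p = -2 - 319950 = -319952$)
$\frac{p + Z{\left(534,3 \right)}}{-428379 + 149239} = \frac{-319952 + 534}{-428379 + 149239} = - \frac{319418}{-279140} = \left(-319418\right) \left(- \frac{1}{279140}\right) = \frac{159709}{139570}$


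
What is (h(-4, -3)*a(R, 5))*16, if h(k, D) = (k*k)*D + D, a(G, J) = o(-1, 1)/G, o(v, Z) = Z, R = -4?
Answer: 204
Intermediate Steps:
a(G, J) = 1/G
h(k, D) = D + D*k² (h(k, D) = k²*D + D = D*k² + D = D + D*k²)
(h(-4, -3)*a(R, 5))*16 = (-3*(1 + (-4)²)/(-4))*16 = (-3*(1 + 16)*(-¼))*16 = (-3*17*(-¼))*16 = -51*(-¼)*16 = (51/4)*16 = 204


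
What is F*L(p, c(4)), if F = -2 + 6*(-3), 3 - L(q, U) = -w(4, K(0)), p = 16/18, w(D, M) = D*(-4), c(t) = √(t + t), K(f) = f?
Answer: 260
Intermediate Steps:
c(t) = √2*√t (c(t) = √(2*t) = √2*√t)
w(D, M) = -4*D
p = 8/9 (p = 16*(1/18) = 8/9 ≈ 0.88889)
L(q, U) = -13 (L(q, U) = 3 - (-1)*(-4*4) = 3 - (-1)*(-16) = 3 - 1*16 = 3 - 16 = -13)
F = -20 (F = -2 - 18 = -20)
F*L(p, c(4)) = -20*(-13) = 260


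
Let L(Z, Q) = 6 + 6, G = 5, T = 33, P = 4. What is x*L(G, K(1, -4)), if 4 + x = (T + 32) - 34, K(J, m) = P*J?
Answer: 324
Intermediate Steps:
K(J, m) = 4*J
L(Z, Q) = 12
x = 27 (x = -4 + ((33 + 32) - 34) = -4 + (65 - 34) = -4 + 31 = 27)
x*L(G, K(1, -4)) = 27*12 = 324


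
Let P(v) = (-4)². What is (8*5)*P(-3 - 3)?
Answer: 640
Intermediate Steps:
P(v) = 16
(8*5)*P(-3 - 3) = (8*5)*16 = 40*16 = 640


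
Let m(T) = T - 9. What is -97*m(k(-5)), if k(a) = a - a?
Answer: 873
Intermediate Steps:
k(a) = 0
m(T) = -9 + T
-97*m(k(-5)) = -97*(-9 + 0) = -97*(-9) = 873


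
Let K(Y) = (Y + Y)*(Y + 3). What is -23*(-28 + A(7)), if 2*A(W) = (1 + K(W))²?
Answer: -455975/2 ≈ -2.2799e+5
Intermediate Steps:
K(Y) = 2*Y*(3 + Y) (K(Y) = (2*Y)*(3 + Y) = 2*Y*(3 + Y))
A(W) = (1 + 2*W*(3 + W))²/2
-23*(-28 + A(7)) = -23*(-28 + (1 + 2*7*(3 + 7))²/2) = -23*(-28 + (1 + 2*7*10)²/2) = -23*(-28 + (1 + 140)²/2) = -23*(-28 + (½)*141²) = -23*(-28 + (½)*19881) = -23*(-28 + 19881/2) = -23*19825/2 = -455975/2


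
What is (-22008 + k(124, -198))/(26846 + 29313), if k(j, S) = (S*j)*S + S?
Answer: 4839090/56159 ≈ 86.168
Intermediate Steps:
k(j, S) = S + j*S² (k(j, S) = j*S² + S = S + j*S²)
(-22008 + k(124, -198))/(26846 + 29313) = (-22008 - 198*(1 - 198*124))/(26846 + 29313) = (-22008 - 198*(1 - 24552))/56159 = (-22008 - 198*(-24551))*(1/56159) = (-22008 + 4861098)*(1/56159) = 4839090*(1/56159) = 4839090/56159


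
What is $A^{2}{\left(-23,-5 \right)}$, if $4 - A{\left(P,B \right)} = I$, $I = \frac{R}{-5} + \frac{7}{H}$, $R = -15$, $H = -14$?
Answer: $\frac{9}{4} \approx 2.25$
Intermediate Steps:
$I = \frac{5}{2}$ ($I = - \frac{15}{-5} + \frac{7}{-14} = \left(-15\right) \left(- \frac{1}{5}\right) + 7 \left(- \frac{1}{14}\right) = 3 - \frac{1}{2} = \frac{5}{2} \approx 2.5$)
$A{\left(P,B \right)} = \frac{3}{2}$ ($A{\left(P,B \right)} = 4 - \frac{5}{2} = \frac{3}{2}$)
$A^{2}{\left(-23,-5 \right)} = \left(\frac{3}{2}\right)^{2} = \frac{9}{4}$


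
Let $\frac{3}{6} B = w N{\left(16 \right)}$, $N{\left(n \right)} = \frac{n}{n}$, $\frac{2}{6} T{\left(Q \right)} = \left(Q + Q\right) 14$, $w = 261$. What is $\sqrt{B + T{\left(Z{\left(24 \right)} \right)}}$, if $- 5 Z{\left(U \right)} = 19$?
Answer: $\frac{13 \sqrt{30}}{5} \approx 14.241$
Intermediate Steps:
$Z{\left(U \right)} = - \frac{19}{5}$ ($Z{\left(U \right)} = \left(- \frac{1}{5}\right) 19 = - \frac{19}{5}$)
$T{\left(Q \right)} = 84 Q$ ($T{\left(Q \right)} = 3 \left(Q + Q\right) 14 = 3 \cdot 2 Q 14 = 3 \cdot 28 Q = 84 Q$)
$N{\left(n \right)} = 1$
$B = 522$ ($B = 2 \cdot 261 \cdot 1 = 2 \cdot 261 = 522$)
$\sqrt{B + T{\left(Z{\left(24 \right)} \right)}} = \sqrt{522 + 84 \left(- \frac{19}{5}\right)} = \sqrt{522 - \frac{1596}{5}} = \sqrt{\frac{1014}{5}} = \frac{13 \sqrt{30}}{5}$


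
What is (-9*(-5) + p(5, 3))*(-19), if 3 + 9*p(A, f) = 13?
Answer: -7885/9 ≈ -876.11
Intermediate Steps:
p(A, f) = 10/9 (p(A, f) = -⅓ + (⅑)*13 = -⅓ + 13/9 = 10/9)
(-9*(-5) + p(5, 3))*(-19) = (-9*(-5) + 10/9)*(-19) = (45 + 10/9)*(-19) = (415/9)*(-19) = -7885/9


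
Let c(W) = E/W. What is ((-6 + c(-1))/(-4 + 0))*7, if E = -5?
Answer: 7/4 ≈ 1.7500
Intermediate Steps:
c(W) = -5/W
((-6 + c(-1))/(-4 + 0))*7 = ((-6 - 5/(-1))/(-4 + 0))*7 = ((-6 - 5*(-1))/(-4))*7 = ((-6 + 5)*(-¼))*7 = -1*(-¼)*7 = (¼)*7 = 7/4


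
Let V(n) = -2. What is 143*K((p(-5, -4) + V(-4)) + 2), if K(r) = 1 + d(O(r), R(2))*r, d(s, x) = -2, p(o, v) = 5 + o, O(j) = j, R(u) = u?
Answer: 143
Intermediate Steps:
K(r) = 1 - 2*r
143*K((p(-5, -4) + V(-4)) + 2) = 143*(1 - 2*(((5 - 5) - 2) + 2)) = 143*(1 - 2*((0 - 2) + 2)) = 143*(1 - 2*(-2 + 2)) = 143*(1 - 2*0) = 143*(1 + 0) = 143*1 = 143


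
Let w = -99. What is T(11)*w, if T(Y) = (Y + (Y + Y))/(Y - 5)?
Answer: -1089/2 ≈ -544.50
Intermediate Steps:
T(Y) = 3*Y/(-5 + Y) (T(Y) = (Y + 2*Y)/(-5 + Y) = (3*Y)/(-5 + Y) = 3*Y/(-5 + Y))
T(11)*w = (3*11/(-5 + 11))*(-99) = (3*11/6)*(-99) = (3*11*(⅙))*(-99) = (11/2)*(-99) = -1089/2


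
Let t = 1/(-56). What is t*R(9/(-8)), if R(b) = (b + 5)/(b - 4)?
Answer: 31/2296 ≈ 0.013502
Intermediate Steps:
R(b) = (5 + b)/(-4 + b)
t = -1/56 ≈ -0.017857
t*R(9/(-8)) = -(5 + 9/(-8))/(56*(-4 + 9/(-8))) = -(5 + 9*(-⅛))/(56*(-4 + 9*(-⅛))) = -(5 - 9/8)/(56*(-4 - 9/8)) = -31/(56*(-41/8)*8) = -(-1)*31/(287*8) = -1/56*(-31/41) = 31/2296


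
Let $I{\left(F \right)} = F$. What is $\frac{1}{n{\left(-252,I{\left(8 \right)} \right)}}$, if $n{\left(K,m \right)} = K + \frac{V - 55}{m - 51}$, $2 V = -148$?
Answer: $- \frac{1}{249} \approx -0.0040161$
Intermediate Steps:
$V = -74$ ($V = \frac{1}{2} \left(-148\right) = -74$)
$n{\left(K,m \right)} = K - \frac{129}{-51 + m}$ ($n{\left(K,m \right)} = K + \frac{-74 - 55}{m - 51} = K - \frac{129}{-51 + m}$)
$\frac{1}{n{\left(-252,I{\left(8 \right)} \right)}} = \frac{1}{\frac{1}{-51 + 8} \left(-129 - -12852 - 2016\right)} = \frac{1}{\frac{1}{-43} \left(-129 + 12852 - 2016\right)} = \frac{1}{\left(- \frac{1}{43}\right) 10707} = \frac{1}{-249} = - \frac{1}{249}$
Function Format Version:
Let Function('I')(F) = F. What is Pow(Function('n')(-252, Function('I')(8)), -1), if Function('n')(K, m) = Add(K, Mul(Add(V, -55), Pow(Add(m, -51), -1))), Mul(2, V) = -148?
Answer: Rational(-1, 249) ≈ -0.0040161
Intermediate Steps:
V = -74 (V = Mul(Rational(1, 2), -148) = -74)
Function('n')(K, m) = Add(K, Mul(-129, Pow(Add(-51, m), -1))) (Function('n')(K, m) = Add(K, Mul(Add(-74, -55), Pow(Add(m, -51), -1))) = Add(K, Mul(-129, Pow(Add(-51, m), -1))))
Pow(Function('n')(-252, Function('I')(8)), -1) = Pow(Mul(Pow(Add(-51, 8), -1), Add(-129, Mul(-51, -252), Mul(-252, 8))), -1) = Pow(Mul(Pow(-43, -1), Add(-129, 12852, -2016)), -1) = Pow(Mul(Rational(-1, 43), 10707), -1) = Pow(-249, -1) = Rational(-1, 249)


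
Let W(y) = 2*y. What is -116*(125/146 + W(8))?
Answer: -142738/73 ≈ -1955.3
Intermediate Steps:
-116*(125/146 + W(8)) = -116*(125/146 + 2*8) = -116*(125*(1/146) + 16) = -116*(125/146 + 16) = -116*2461/146 = -142738/73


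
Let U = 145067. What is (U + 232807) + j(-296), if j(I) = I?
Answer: 377578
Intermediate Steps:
(U + 232807) + j(-296) = (145067 + 232807) - 296 = 377874 - 296 = 377578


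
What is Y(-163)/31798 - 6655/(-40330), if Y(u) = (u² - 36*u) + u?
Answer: 151322611/128241334 ≈ 1.1800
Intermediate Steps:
Y(u) = u² - 35*u
Y(-163)/31798 - 6655/(-40330) = -163*(-35 - 163)/31798 - 6655/(-40330) = -163*(-198)*(1/31798) - 6655*(-1/40330) = 32274*(1/31798) + 1331/8066 = 16137/15899 + 1331/8066 = 151322611/128241334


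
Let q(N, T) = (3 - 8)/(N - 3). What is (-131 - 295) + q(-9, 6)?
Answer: -5107/12 ≈ -425.58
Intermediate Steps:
q(N, T) = -5/(-3 + N)
(-131 - 295) + q(-9, 6) = (-131 - 295) - 5/(-3 - 9) = -426 - 5/(-12) = -426 - 5*(-1/12) = -426 + 5/12 = -5107/12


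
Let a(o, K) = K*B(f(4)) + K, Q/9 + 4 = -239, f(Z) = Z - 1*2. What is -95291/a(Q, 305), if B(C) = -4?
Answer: 95291/915 ≈ 104.14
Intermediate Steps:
f(Z) = -2 + Z (f(Z) = Z - 2 = -2 + Z)
Q = -2187 (Q = -36 + 9*(-239) = -36 - 2151 = -2187)
a(o, K) = -3*K (a(o, K) = K*(-4) + K = -4*K + K = -3*K)
-95291/a(Q, 305) = -95291/((-3*305)) = -95291/(-915) = -95291*(-1/915) = 95291/915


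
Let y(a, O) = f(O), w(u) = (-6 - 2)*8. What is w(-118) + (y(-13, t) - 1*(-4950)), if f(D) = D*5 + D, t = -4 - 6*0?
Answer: 4862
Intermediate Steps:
w(u) = -64 (w(u) = -8*8 = -64)
t = -4 (t = -4 + 0 = -4)
f(D) = 6*D (f(D) = 5*D + D = 6*D)
y(a, O) = 6*O
w(-118) + (y(-13, t) - 1*(-4950)) = -64 + (6*(-4) - 1*(-4950)) = -64 + (-24 + 4950) = -64 + 4926 = 4862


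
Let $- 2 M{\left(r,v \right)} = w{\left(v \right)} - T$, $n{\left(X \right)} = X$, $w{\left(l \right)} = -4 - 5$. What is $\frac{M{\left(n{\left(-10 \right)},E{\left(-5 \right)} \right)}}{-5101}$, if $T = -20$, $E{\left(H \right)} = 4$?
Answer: $\frac{11}{10202} \approx 0.0010782$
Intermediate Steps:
$w{\left(l \right)} = -9$ ($w{\left(l \right)} = -4 - 5 = -9$)
$M{\left(r,v \right)} = - \frac{11}{2}$ ($M{\left(r,v \right)} = - \frac{-9 - -20}{2} = - \frac{-9 + 20}{2} = \left(- \frac{1}{2}\right) 11 = - \frac{11}{2}$)
$\frac{M{\left(n{\left(-10 \right)},E{\left(-5 \right)} \right)}}{-5101} = - \frac{11}{2 \left(-5101\right)} = \left(- \frac{11}{2}\right) \left(- \frac{1}{5101}\right) = \frac{11}{10202}$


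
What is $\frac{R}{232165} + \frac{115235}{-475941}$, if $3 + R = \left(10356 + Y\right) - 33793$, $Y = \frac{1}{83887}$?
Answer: $- \frac{3180121844221964}{9269248607084055} \approx -0.34308$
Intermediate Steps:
$Y = \frac{1}{83887} \approx 1.1921 \cdot 10^{-5}$
$R = - \frac{1966311279}{83887}$ ($R = -3 + \left(\left(10356 + \frac{1}{83887}\right) - 33793\right) = -3 + \left(\frac{868733773}{83887} - 33793\right) = -3 - \frac{1966059618}{83887} = - \frac{1966311279}{83887} \approx -23440.0$)
$\frac{R}{232165} + \frac{115235}{-475941} = - \frac{1966311279}{83887 \cdot 232165} + \frac{115235}{-475941} = \left(- \frac{1966311279}{83887}\right) \frac{1}{232165} + 115235 \left(- \frac{1}{475941}\right) = - \frac{1966311279}{19475625355} - \frac{115235}{475941} = - \frac{3180121844221964}{9269248607084055}$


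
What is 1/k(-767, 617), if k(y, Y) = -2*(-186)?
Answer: 1/372 ≈ 0.0026882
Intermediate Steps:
k(y, Y) = 372
1/k(-767, 617) = 1/372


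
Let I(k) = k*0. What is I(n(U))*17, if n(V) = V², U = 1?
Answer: 0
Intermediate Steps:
I(k) = 0
I(n(U))*17 = 0*17 = 0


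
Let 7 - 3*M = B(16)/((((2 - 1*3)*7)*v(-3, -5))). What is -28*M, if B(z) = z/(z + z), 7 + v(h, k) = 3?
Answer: -391/6 ≈ -65.167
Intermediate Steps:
v(h, k) = -4 (v(h, k) = -7 + 3 = -4)
B(z) = 1/2 (B(z) = z/((2*z)) = (1/(2*z))*z = 1/2)
M = 391/168 (M = 7/3 - 1/(6*(((2 - 1*3)*7)*(-4))) = 7/3 - 1/(6*(((2 - 3)*7)*(-4))) = 7/3 - 1/(6*(-1*7*(-4))) = 7/3 - 1/(6*((-7*(-4)))) = 7/3 - 1/(6*28) = 7/3 - 1/3*1/56 = 7/3 - 1/168 = 391/168 ≈ 2.3274)
-28*M = -28*391/168 = -391/6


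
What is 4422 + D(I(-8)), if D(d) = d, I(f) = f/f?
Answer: 4423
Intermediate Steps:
I(f) = 1
4422 + D(I(-8)) = 4422 + 1 = 4423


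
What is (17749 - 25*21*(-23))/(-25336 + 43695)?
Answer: 29824/18359 ≈ 1.6245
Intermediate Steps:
(17749 - 25*21*(-23))/(-25336 + 43695) = (17749 - 525*(-23))/18359 = (17749 + 12075)*(1/18359) = 29824*(1/18359) = 29824/18359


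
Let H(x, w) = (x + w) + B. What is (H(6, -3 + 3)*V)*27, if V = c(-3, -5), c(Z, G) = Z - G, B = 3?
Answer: 486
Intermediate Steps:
V = 2 (V = -3 - 1*(-5) = -3 + 5 = 2)
H(x, w) = 3 + w + x (H(x, w) = (x + w) + 3 = (w + x) + 3 = 3 + w + x)
(H(6, -3 + 3)*V)*27 = ((3 + (-3 + 3) + 6)*2)*27 = ((3 + 0 + 6)*2)*27 = (9*2)*27 = 18*27 = 486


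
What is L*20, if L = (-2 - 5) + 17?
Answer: 200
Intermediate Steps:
L = 10 (L = -7 + 17 = 10)
L*20 = 10*20 = 200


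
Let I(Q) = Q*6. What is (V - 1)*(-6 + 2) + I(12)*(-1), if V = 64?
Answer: -324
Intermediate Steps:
I(Q) = 6*Q
(V - 1)*(-6 + 2) + I(12)*(-1) = (64 - 1)*(-6 + 2) + (6*12)*(-1) = 63*(-4) + 72*(-1) = -252 - 72 = -324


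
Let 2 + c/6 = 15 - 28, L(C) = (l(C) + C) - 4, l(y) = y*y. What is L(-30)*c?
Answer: -77940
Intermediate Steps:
l(y) = y²
L(C) = -4 + C + C² (L(C) = (C² + C) - 4 = (C + C²) - 4 = -4 + C + C²)
c = -90 (c = -12 + 6*(15 - 28) = -12 + 6*(-13) = -12 - 78 = -90)
L(-30)*c = (-4 - 30 + (-30)²)*(-90) = (-4 - 30 + 900)*(-90) = 866*(-90) = -77940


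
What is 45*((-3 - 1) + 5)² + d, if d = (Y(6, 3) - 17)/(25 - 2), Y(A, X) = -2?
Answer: 1016/23 ≈ 44.174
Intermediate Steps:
d = -19/23 (d = (-2 - 17)/(25 - 2) = -19/23 ≈ -0.82609)
45*((-3 - 1) + 5)² + d = 45*((-3 - 1) + 5)² - 19/23 = 45*(-4 + 5)² - 19/23 = 45*1² - 19/23 = 45*1 - 19/23 = 45 - 19/23 = 1016/23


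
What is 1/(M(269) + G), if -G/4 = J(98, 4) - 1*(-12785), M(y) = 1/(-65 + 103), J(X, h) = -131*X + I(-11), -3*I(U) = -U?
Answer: 114/25843 ≈ 0.0044113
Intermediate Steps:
I(U) = U/3 (I(U) = -(-1)*U/3 = U/3)
J(X, h) = -11/3 - 131*X (J(X, h) = -131*X + (1/3)*(-11) = -131*X - 11/3 = -11/3 - 131*X)
M(y) = 1/38
G = 680/3 (G = -4*((-11/3 - 131*98) - 1*(-12785)) = -4*((-11/3 - 12838) + 12785) = -4*(-38525/3 + 12785) = -4*(-170/3) = 680/3 ≈ 226.67)
1/(M(269) + G) = 1/(1/38 + 680/3) = 1/(25843/114) = 114/25843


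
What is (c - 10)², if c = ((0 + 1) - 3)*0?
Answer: 100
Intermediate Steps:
c = 0 (c = (1 - 3)*0 = -2*0 = 0)
(c - 10)² = (0 - 10)² = (-10)² = 100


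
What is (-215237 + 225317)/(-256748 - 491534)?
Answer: -5040/374141 ≈ -0.013471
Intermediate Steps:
(-215237 + 225317)/(-256748 - 491534) = 10080/(-748282) = 10080*(-1/748282) = -5040/374141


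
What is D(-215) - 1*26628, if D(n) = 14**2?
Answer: -26432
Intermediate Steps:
D(n) = 196
D(-215) - 1*26628 = 196 - 1*26628 = 196 - 26628 = -26432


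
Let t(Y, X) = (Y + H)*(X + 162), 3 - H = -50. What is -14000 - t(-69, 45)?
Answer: -10688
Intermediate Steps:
H = 53 (H = 3 - 1*(-50) = 3 + 50 = 53)
t(Y, X) = (53 + Y)*(162 + X) (t(Y, X) = (Y + 53)*(X + 162) = (53 + Y)*(162 + X))
-14000 - t(-69, 45) = -14000 - (8586 + 53*45 + 162*(-69) + 45*(-69)) = -14000 - (8586 + 2385 - 11178 - 3105) = -14000 - 1*(-3312) = -14000 + 3312 = -10688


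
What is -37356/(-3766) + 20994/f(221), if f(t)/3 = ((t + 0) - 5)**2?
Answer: 442309001/43926624 ≈ 10.069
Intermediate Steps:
f(t) = 3*(-5 + t)**2 (f(t) = 3*((t + 0) - 5)**2 = 3*(t - 5)**2 = 3*(-5 + t)**2)
-37356/(-3766) + 20994/f(221) = -37356/(-3766) + 20994/((3*(-5 + 221)**2)) = -37356*(-1/3766) + 20994/((3*216**2)) = 18678/1883 + 20994/((3*46656)) = 18678/1883 + 20994/139968 = 18678/1883 + 20994*(1/139968) = 18678/1883 + 3499/23328 = 442309001/43926624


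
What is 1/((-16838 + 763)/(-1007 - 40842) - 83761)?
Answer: -41849/3505298014 ≈ -1.1939e-5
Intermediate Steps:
1/((-16838 + 763)/(-1007 - 40842) - 83761) = 1/(-16075/(-41849) - 83761) = 1/(-16075*(-1/41849) - 83761) = 1/(16075/41849 - 83761) = 1/(-3505298014/41849) = -41849/3505298014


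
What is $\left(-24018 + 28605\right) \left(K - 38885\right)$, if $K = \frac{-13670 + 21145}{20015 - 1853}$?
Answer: $- \frac{1079813277455}{6054} \approx -1.7836 \cdot 10^{8}$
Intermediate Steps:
$K = \frac{7475}{18162} \approx 0.41157$
$\left(-24018 + 28605\right) \left(K - 38885\right) = \left(-24018 + 28605\right) \left(\frac{7475}{18162} - 38885\right) = 4587 \left(- \frac{706221895}{18162}\right) = - \frac{1079813277455}{6054}$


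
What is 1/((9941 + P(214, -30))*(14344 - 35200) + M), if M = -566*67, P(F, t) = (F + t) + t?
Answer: -1/210579242 ≈ -4.7488e-9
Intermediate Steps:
P(F, t) = F + 2*t
M = -37922
1/((9941 + P(214, -30))*(14344 - 35200) + M) = 1/((9941 + (214 + 2*(-30)))*(14344 - 35200) - 37922) = 1/((9941 + (214 - 60))*(-20856) - 37922) = 1/((9941 + 154)*(-20856) - 37922) = 1/(10095*(-20856) - 37922) = 1/(-210541320 - 37922) = 1/(-210579242) = -1/210579242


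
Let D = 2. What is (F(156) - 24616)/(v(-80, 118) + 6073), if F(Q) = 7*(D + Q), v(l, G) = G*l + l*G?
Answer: 23510/12807 ≈ 1.8357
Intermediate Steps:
v(l, G) = 2*G*l (v(l, G) = G*l + G*l = 2*G*l)
F(Q) = 14 + 7*Q (F(Q) = 7*(2 + Q) = 14 + 7*Q)
(F(156) - 24616)/(v(-80, 118) + 6073) = ((14 + 7*156) - 24616)/(2*118*(-80) + 6073) = ((14 + 1092) - 24616)/(-18880 + 6073) = (1106 - 24616)/(-12807) = -23510*(-1/12807) = 23510/12807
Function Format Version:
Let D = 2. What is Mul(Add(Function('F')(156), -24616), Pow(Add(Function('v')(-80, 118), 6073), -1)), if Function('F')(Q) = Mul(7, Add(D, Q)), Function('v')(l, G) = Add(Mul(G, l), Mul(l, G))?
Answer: Rational(23510, 12807) ≈ 1.8357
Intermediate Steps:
Function('v')(l, G) = Mul(2, G, l) (Function('v')(l, G) = Add(Mul(G, l), Mul(G, l)) = Mul(2, G, l))
Function('F')(Q) = Add(14, Mul(7, Q)) (Function('F')(Q) = Mul(7, Add(2, Q)) = Add(14, Mul(7, Q)))
Mul(Add(Function('F')(156), -24616), Pow(Add(Function('v')(-80, 118), 6073), -1)) = Mul(Add(Add(14, Mul(7, 156)), -24616), Pow(Add(Mul(2, 118, -80), 6073), -1)) = Mul(Add(Add(14, 1092), -24616), Pow(Add(-18880, 6073), -1)) = Mul(Add(1106, -24616), Pow(-12807, -1)) = Mul(-23510, Rational(-1, 12807)) = Rational(23510, 12807)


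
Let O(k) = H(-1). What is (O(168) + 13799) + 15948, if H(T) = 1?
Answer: 29748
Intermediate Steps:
O(k) = 1
(O(168) + 13799) + 15948 = (1 + 13799) + 15948 = 13800 + 15948 = 29748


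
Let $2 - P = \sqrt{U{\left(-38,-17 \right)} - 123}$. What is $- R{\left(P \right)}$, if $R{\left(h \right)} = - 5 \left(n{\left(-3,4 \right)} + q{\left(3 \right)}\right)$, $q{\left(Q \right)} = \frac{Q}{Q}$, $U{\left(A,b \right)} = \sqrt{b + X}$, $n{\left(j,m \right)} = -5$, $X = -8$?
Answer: $-20$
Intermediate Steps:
$U{\left(A,b \right)} = \sqrt{-8 + b}$ ($U{\left(A,b \right)} = \sqrt{b - 8} = \sqrt{-8 + b}$)
$q{\left(Q \right)} = 1$
$P = 2 - \sqrt{-123 + 5 i}$ ($P = 2 - \sqrt{\sqrt{-8 - 17} - 123} = 2 - \sqrt{\sqrt{-25} - 123} = 2 - \sqrt{5 i - 123} = 2 - \sqrt{-123 + 5 i} \approx 1.7746 - 11.093 i$)
$R{\left(h \right)} = 20$ ($R{\left(h \right)} = - 5 \left(-5 + 1\right) = \left(-5\right) \left(-4\right) = 20$)
$- R{\left(P \right)} = \left(-1\right) 20 = -20$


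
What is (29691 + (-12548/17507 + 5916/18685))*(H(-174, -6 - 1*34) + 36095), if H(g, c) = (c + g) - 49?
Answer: 348012509866880664/327118295 ≈ 1.0639e+9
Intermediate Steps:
H(g, c) = -49 + c + g
(29691 + (-12548/17507 + 5916/18685))*(H(-174, -6 - 1*34) + 36095) = (29691 + (-12548/17507 + 5916/18685))*((-49 + (-6 - 1*34) - 174) + 36095) = (29691 + (-12548*1/17507 + 5916*(1/18685)))*((-49 + (-6 - 34) - 174) + 36095) = (29691 + (-12548/17507 + 5916/18685))*((-49 - 40 - 174) + 36095) = (29691 - 130887968/327118295)*(-263 + 36095) = (9712338408877/327118295)*35832 = 348012509866880664/327118295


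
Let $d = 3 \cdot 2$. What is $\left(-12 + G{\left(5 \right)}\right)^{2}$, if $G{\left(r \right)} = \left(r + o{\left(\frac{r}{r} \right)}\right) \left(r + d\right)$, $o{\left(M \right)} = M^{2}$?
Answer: $2916$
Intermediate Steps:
$d = 6$
$G{\left(r \right)} = \left(1 + r\right) \left(6 + r\right)$ ($G{\left(r \right)} = \left(r + \left(\frac{r}{r}\right)^{2}\right) \left(r + 6\right) = \left(r + 1^{2}\right) \left(6 + r\right) = \left(r + 1\right) \left(6 + r\right) = \left(1 + r\right) \left(6 + r\right)$)
$\left(-12 + G{\left(5 \right)}\right)^{2} = \left(-12 + \left(6 + 5^{2} + 7 \cdot 5\right)\right)^{2} = \left(-12 + \left(6 + 25 + 35\right)\right)^{2} = \left(-12 + 66\right)^{2} = 54^{2} = 2916$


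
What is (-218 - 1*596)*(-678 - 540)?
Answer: 991452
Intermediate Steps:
(-218 - 1*596)*(-678 - 540) = (-218 - 596)*(-1218) = -814*(-1218) = 991452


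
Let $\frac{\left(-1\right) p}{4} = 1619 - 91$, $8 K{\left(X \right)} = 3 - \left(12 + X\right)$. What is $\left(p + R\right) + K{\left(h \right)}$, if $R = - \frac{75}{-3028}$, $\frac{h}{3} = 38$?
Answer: $- \frac{37107233}{6056} \approx -6127.4$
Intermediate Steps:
$h = 114$ ($h = 3 \cdot 38 = 114$)
$K{\left(X \right)} = - \frac{9}{8} - \frac{X}{8}$ ($K{\left(X \right)} = \frac{3 - \left(12 + X\right)}{8} = \frac{-9 - X}{8} = - \frac{9}{8} - \frac{X}{8}$)
$R = \frac{75}{3028}$ ($R = \left(-75\right) \left(- \frac{1}{3028}\right) = \frac{75}{3028} \approx 0.024769$)
$p = -6112$ ($p = - 4 \left(1619 - 91\right) = \left(-4\right) 1528 = -6112$)
$\left(p + R\right) + K{\left(h \right)} = \left(-6112 + \frac{75}{3028}\right) - \frac{123}{8} = - \frac{18507061}{3028} - \frac{123}{8} = - \frac{37107233}{6056}$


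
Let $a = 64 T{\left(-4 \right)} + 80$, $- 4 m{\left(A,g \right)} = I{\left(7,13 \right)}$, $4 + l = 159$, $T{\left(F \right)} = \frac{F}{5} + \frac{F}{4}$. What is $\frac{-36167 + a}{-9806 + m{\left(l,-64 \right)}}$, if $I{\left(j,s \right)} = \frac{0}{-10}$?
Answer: $\frac{181011}{49030} \approx 3.6918$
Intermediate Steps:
$T{\left(F \right)} = \frac{9 F}{20}$ ($T{\left(F \right)} = F \frac{1}{5} + F \frac{1}{4} = \frac{F}{5} + \frac{F}{4} = \frac{9 F}{20}$)
$l = 155$ ($l = -4 + 159 = 155$)
$I{\left(j,s \right)} = 0$ ($I{\left(j,s \right)} = 0 \left(- \frac{1}{10}\right) = 0$)
$m{\left(A,g \right)} = 0$ ($m{\left(A,g \right)} = \left(- \frac{1}{4}\right) 0 = 0$)
$a = - \frac{176}{5}$ ($a = 64 \cdot \frac{9}{20} \left(-4\right) + 80 = 64 \left(- \frac{9}{5}\right) + 80 = - \frac{576}{5} + 80 = - \frac{176}{5} \approx -35.2$)
$\frac{-36167 + a}{-9806 + m{\left(l,-64 \right)}} = \frac{-36167 - \frac{176}{5}}{-9806 + 0} = - \frac{181011}{5 \left(-9806\right)} = \left(- \frac{181011}{5}\right) \left(- \frac{1}{9806}\right) = \frac{181011}{49030}$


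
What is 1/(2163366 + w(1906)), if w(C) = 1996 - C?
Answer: 1/2163456 ≈ 4.6222e-7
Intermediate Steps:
1/(2163366 + w(1906)) = 1/(2163366 + (1996 - 1*1906)) = 1/(2163366 + (1996 - 1906)) = 1/(2163366 + 90) = 1/2163456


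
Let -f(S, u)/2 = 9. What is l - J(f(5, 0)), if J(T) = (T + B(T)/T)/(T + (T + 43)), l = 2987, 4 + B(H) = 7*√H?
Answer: 188341/63 + I*√2/6 ≈ 2989.5 + 0.2357*I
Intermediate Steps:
B(H) = -4 + 7*√H
f(S, u) = -18 (f(S, u) = -2*9 = -18)
J(T) = (T + (-4 + 7*√T)/T)/(43 + 2*T) (J(T) = (T + (-4 + 7*√T)/T)/(T + (T + 43)) = (T + (-4 + 7*√T)/T)/(T + (43 + T)) = (T + (-4 + 7*√T)/T)/(43 + 2*T))
l - J(f(5, 0)) = 2987 - (-4 + (-18)² + 7*√(-18))/((-18)*(43 + 2*(-18))) = 2987 - (-1)*(-4 + 324 + 7*(3*I*√2))/(18*(43 - 36)) = 2987 - (-1)*(-4 + 324 + 21*I*√2)/(18*7) = 2987 - (-1)*(320 + 21*I*√2)/(18*7) = 2987 - (-160/63 - I*√2/6) = 2987 + (160/63 + I*√2/6) = 188341/63 + I*√2/6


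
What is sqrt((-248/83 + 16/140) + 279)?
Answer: sqrt(2330237035)/2905 ≈ 16.617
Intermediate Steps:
sqrt((-248/83 + 16/140) + 279) = sqrt((-248*1/83 + 16*(1/140)) + 279) = sqrt((-248/83 + 4/35) + 279) = sqrt(-8348/2905 + 279) = sqrt(802147/2905) = sqrt(2330237035)/2905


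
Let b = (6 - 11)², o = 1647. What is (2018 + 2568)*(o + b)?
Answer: 7667792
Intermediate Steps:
b = 25 (b = (-5)² = 25)
(2018 + 2568)*(o + b) = (2018 + 2568)*(1647 + 25) = 4586*1672 = 7667792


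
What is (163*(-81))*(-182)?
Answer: 2402946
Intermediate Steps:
(163*(-81))*(-182) = -13203*(-182) = 2402946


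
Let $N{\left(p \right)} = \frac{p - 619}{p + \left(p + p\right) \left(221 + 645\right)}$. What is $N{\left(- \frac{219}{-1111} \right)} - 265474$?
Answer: $- \frac{100755238288}{379527} \approx -2.6548 \cdot 10^{5}$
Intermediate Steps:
$N{\left(p \right)} = \frac{-619 + p}{1733 p}$ ($N{\left(p \right)} = \frac{-619 + p}{p + 2 p 866} = \frac{-619 + p}{p + 1732 p} = \frac{-619 + p}{1733 p}$)
$N{\left(- \frac{219}{-1111} \right)} - 265474 = \frac{-619 - \frac{219}{-1111}}{1733 \left(- \frac{219}{-1111}\right)} - 265474 = \frac{-619 - - \frac{219}{1111}}{1733 \left(\left(-219\right) \left(- \frac{1}{1111}\right)\right)} - 265474 = \frac{-619 + \frac{219}{1111}}{1733 \cdot \frac{219}{1111}} - 265474 = \frac{1}{1733} \cdot \frac{1111}{219} \left(- \frac{687490}{1111}\right) - 265474 = - \frac{687490}{379527} - 265474 = - \frac{100755238288}{379527}$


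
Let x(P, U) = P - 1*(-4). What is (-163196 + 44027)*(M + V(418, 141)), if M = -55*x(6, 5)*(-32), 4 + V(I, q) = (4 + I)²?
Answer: -23318989920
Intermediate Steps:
x(P, U) = 4 + P (x(P, U) = P + 4 = 4 + P)
V(I, q) = -4 + (4 + I)²
M = 17600 (M = -55*(4 + 6)*(-32) = -55*10*(-32) = -550*(-32) = 17600)
(-163196 + 44027)*(M + V(418, 141)) = (-163196 + 44027)*(17600 + (-4 + (4 + 418)²)) = -119169*(17600 + (-4 + 422²)) = -119169*(17600 + (-4 + 178084)) = -119169*(17600 + 178080) = -119169*195680 = -23318989920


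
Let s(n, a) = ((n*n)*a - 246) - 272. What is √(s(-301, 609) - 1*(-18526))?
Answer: √55194017 ≈ 7429.3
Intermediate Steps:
s(n, a) = -518 + a*n² (s(n, a) = (n²*a - 246) - 272 = (a*n² - 246) - 272 = (-246 + a*n²) - 272 = -518 + a*n²)
√(s(-301, 609) - 1*(-18526)) = √((-518 + 609*(-301)²) - 1*(-18526)) = √((-518 + 609*90601) + 18526) = √((-518 + 55176009) + 18526) = √(55175491 + 18526) = √55194017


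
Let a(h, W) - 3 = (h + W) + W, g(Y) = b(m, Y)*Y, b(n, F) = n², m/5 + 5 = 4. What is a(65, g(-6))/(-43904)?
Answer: 29/5488 ≈ 0.0052843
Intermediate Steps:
m = -5 (m = -25 + 5*4 = -25 + 20 = -5)
g(Y) = 25*Y (g(Y) = (-5)²*Y = 25*Y)
a(h, W) = 3 + h + 2*W (a(h, W) = 3 + ((h + W) + W) = 3 + ((W + h) + W) = 3 + (h + 2*W) = 3 + h + 2*W)
a(65, g(-6))/(-43904) = (3 + 65 + 2*(25*(-6)))/(-43904) = (3 + 65 + 2*(-150))*(-1/43904) = (3 + 65 - 300)*(-1/43904) = -232*(-1/43904) = 29/5488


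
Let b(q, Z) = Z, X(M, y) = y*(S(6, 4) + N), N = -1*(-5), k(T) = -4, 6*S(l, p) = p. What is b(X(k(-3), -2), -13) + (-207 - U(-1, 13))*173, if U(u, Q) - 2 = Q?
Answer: -38419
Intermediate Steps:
S(l, p) = p/6
N = 5
X(M, y) = 17*y/3 (X(M, y) = y*((1/6)*4 + 5) = y*(2/3 + 5) = y*(17/3) = 17*y/3)
U(u, Q) = 2 + Q
b(X(k(-3), -2), -13) + (-207 - U(-1, 13))*173 = -13 + (-207 - (2 + 13))*173 = -13 + (-207 - 1*15)*173 = -13 + (-207 - 15)*173 = -13 - 222*173 = -13 - 38406 = -38419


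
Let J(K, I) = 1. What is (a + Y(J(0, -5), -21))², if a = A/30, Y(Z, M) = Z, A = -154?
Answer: 3844/225 ≈ 17.084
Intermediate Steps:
a = -77/15 (a = -154/30 = -154*1/30 = -77/15 ≈ -5.1333)
(a + Y(J(0, -5), -21))² = (-77/15 + 1)² = (-62/15)² = 3844/225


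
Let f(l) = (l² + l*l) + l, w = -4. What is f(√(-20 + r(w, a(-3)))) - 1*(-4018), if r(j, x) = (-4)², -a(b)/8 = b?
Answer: 4010 + 2*I ≈ 4010.0 + 2.0*I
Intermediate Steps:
a(b) = -8*b
r(j, x) = 16
f(l) = l + 2*l² (f(l) = (l² + l²) + l = 2*l² + l = l + 2*l²)
f(√(-20 + r(w, a(-3)))) - 1*(-4018) = √(-20 + 16)*(1 + 2*√(-20 + 16)) - 1*(-4018) = √(-4)*(1 + 2*√(-4)) + 4018 = (2*I)*(1 + 2*(2*I)) + 4018 = (2*I)*(1 + 4*I) + 4018 = 2*I*(1 + 4*I) + 4018 = 4018 + 2*I*(1 + 4*I)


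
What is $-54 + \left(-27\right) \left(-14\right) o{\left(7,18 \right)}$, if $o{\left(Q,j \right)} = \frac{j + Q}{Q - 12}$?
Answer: $-1944$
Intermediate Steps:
$o{\left(Q,j \right)} = \frac{Q + j}{-12 + Q}$
$-54 + \left(-27\right) \left(-14\right) o{\left(7,18 \right)} = -54 + \left(-27\right) \left(-14\right) \frac{7 + 18}{-12 + 7} = -54 + 378 \frac{1}{-5} \cdot 25 = -54 + 378 \left(\left(- \frac{1}{5}\right) 25\right) = -54 + 378 \left(-5\right) = -54 - 1890 = -1944$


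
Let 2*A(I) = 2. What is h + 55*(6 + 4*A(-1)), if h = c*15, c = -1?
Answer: 535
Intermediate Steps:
A(I) = 1 (A(I) = (1/2)*2 = 1)
h = -15 (h = -1*15 = -15)
h + 55*(6 + 4*A(-1)) = -15 + 55*(6 + 4*1) = -15 + 55*(6 + 4) = -15 + 55*10 = -15 + 550 = 535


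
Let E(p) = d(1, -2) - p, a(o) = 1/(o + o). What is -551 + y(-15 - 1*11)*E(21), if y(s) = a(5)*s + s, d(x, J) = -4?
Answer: 164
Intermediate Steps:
a(o) = 1/(2*o)
y(s) = 11*s/10 (y(s) = ((½)/5)*s + s = ((½)*(⅕))*s + s = s/10 + s = 11*s/10)
E(p) = -4 - p
-551 + y(-15 - 1*11)*E(21) = -551 + (11*(-15 - 1*11)/10)*(-4 - 1*21) = -551 + (11*(-15 - 11)/10)*(-4 - 21) = -551 + ((11/10)*(-26))*(-25) = -551 - 143/5*(-25) = -551 + 715 = 164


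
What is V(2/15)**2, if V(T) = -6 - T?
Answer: 8464/225 ≈ 37.618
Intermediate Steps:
V(2/15)**2 = (-6 - 2/15)**2 = (-92/15)**2 = 8464/225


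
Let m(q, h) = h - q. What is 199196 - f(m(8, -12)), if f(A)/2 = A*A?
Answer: 198396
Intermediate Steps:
f(A) = 2*A**2 (f(A) = 2*(A*A) = 2*A**2)
199196 - f(m(8, -12)) = 199196 - 2*(-12 - 1*8)**2 = 199196 - 2*(-12 - 8)**2 = 199196 - 2*(-20)**2 = 199196 - 2*400 = 199196 - 1*800 = 199196 - 800 = 198396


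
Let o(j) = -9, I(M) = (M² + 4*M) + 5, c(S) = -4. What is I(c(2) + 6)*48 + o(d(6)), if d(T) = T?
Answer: 807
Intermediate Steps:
I(M) = 5 + M² + 4*M
I(c(2) + 6)*48 + o(d(6)) = (5 + (-4 + 6)² + 4*(-4 + 6))*48 - 9 = (5 + 2² + 4*2)*48 - 9 = (5 + 4 + 8)*48 - 9 = 17*48 - 9 = 816 - 9 = 807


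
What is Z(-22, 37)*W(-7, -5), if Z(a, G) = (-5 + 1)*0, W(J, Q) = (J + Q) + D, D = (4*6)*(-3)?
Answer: 0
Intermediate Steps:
D = -72 (D = 24*(-3) = -72)
W(J, Q) = -72 + J + Q (W(J, Q) = (J + Q) - 72 = -72 + J + Q)
Z(a, G) = 0 (Z(a, G) = -4*0 = 0)
Z(-22, 37)*W(-7, -5) = 0*(-72 - 7 - 5) = 0*(-84) = 0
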